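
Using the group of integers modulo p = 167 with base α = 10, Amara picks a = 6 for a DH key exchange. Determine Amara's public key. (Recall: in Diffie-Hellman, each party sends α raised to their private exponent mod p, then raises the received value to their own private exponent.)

Public value = 10^6 (mod 167).
10^1 ≡ 10 (mod 167)
10^2 = (10^1)^2 ≡ 10^2 = 100 ≡ 100 (mod 167)
10^4 = (10^2)^2 ≡ 100^2 = 10000 ≡ 147 (mod 167)
10^6 = 10^4 · 10^2 ≡ 147 · 100 ≡ 4 (mod 167).

4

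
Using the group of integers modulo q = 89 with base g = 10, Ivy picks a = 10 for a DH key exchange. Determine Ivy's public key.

50

Public value = 10^10 mod 89.
10^1 ≡ 10 (mod 89)
10^2 = (10^1)^2 ≡ 10^2 = 100 ≡ 11 (mod 89)
10^4 = (10^2)^2 ≡ 11^2 = 121 ≡ 32 (mod 89)
10^8 = (10^4)^2 ≡ 32^2 = 1024 ≡ 45 (mod 89)
10^10 = 10^8 · 10^2 ≡ 45 · 11 ≡ 50 (mod 89).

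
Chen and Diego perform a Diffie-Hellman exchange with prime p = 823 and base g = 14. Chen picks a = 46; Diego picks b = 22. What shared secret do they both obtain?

Diego sends B = g^b mod p = 14^22 mod 823.
14^1 ≡ 14 (mod 823)
14^2 = (14^1)^2 ≡ 14^2 = 196 ≡ 196 (mod 823)
14^4 = (14^2)^2 ≡ 196^2 = 38416 ≡ 558 (mod 823)
14^8 = (14^4)^2 ≡ 558^2 = 311364 ≡ 270 (mod 823)
14^16 = (14^8)^2 ≡ 270^2 = 72900 ≡ 476 (mod 823)
14^22 = 14^16 · 14^4 · 14^2 ≡ 476 · 558 · 196 ≡ 303 (mod 823).
So B = 303. Chen then computes K = B^a mod p = 303^46 mod 823.
303^1 ≡ 303 (mod 823)
303^2 = (303^1)^2 ≡ 303^2 = 91809 ≡ 456 (mod 823)
303^4 = (303^2)^2 ≡ 456^2 = 207936 ≡ 540 (mod 823)
303^8 = (303^4)^2 ≡ 540^2 = 291600 ≡ 258 (mod 823)
303^16 = (303^8)^2 ≡ 258^2 = 66564 ≡ 724 (mod 823)
303^32 = (303^16)^2 ≡ 724^2 = 524176 ≡ 748 (mod 823)
303^46 = 303^32 · 303^8 · 303^4 · 303^2 ≡ 748 · 258 · 540 · 456 ≡ 509 (mod 823).

509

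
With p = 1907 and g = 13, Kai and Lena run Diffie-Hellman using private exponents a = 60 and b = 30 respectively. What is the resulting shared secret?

Kai sends A = g^a mod p = 13^60 mod 1907.
13^1 ≡ 13 (mod 1907)
13^2 = (13^1)^2 ≡ 13^2 = 169 ≡ 169 (mod 1907)
13^4 = (13^2)^2 ≡ 169^2 = 28561 ≡ 1863 (mod 1907)
13^8 = (13^4)^2 ≡ 1863^2 = 3470769 ≡ 29 (mod 1907)
13^16 = (13^8)^2 ≡ 29^2 = 841 ≡ 841 (mod 1907)
13^32 = (13^16)^2 ≡ 841^2 = 707281 ≡ 1691 (mod 1907)
13^60 = 13^32 · 13^16 · 13^8 · 13^4 ≡ 1691 · 841 · 29 · 1863 ≡ 1020 (mod 1907).
So A = 1020. Lena then computes K = A^b mod p = 1020^30 mod 1907.
1020^1 ≡ 1020 (mod 1907)
1020^2 = (1020^1)^2 ≡ 1020^2 = 1040400 ≡ 1085 (mod 1907)
1020^4 = (1020^2)^2 ≡ 1085^2 = 1177225 ≡ 606 (mod 1907)
1020^8 = (1020^4)^2 ≡ 606^2 = 367236 ≡ 1092 (mod 1907)
1020^16 = (1020^8)^2 ≡ 1092^2 = 1192464 ≡ 589 (mod 1907)
1020^30 = 1020^16 · 1020^8 · 1020^4 · 1020^2 ≡ 589 · 1092 · 606 · 1085 ≡ 1246 (mod 1907).

1246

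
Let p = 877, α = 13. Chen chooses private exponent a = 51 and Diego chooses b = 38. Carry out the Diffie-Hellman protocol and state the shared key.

29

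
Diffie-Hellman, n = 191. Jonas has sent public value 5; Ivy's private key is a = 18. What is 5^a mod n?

Shared key K = 5^18 mod 191.
5^1 ≡ 5 (mod 191)
5^2 = (5^1)^2 ≡ 5^2 = 25 ≡ 25 (mod 191)
5^4 = (5^2)^2 ≡ 25^2 = 625 ≡ 52 (mod 191)
5^8 = (5^4)^2 ≡ 52^2 = 2704 ≡ 30 (mod 191)
5^16 = (5^8)^2 ≡ 30^2 = 900 ≡ 136 (mod 191)
5^18 = 5^16 · 5^2 ≡ 136 · 25 ≡ 153 (mod 191).

153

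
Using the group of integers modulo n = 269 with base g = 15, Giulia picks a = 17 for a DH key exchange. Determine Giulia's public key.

174

Public value = 15^{17} \pmod{269}.
15^1 ≡ 15 (mod 269)
15^2 = (15^1)^2 ≡ 15^2 = 225 ≡ 225 (mod 269)
15^4 = (15^2)^2 ≡ 225^2 = 50625 ≡ 53 (mod 269)
15^8 = (15^4)^2 ≡ 53^2 = 2809 ≡ 119 (mod 269)
15^16 = (15^8)^2 ≡ 119^2 = 14161 ≡ 173 (mod 269)
15^17 = 15^16 · 15^1 ≡ 173 · 15 ≡ 174 (mod 269).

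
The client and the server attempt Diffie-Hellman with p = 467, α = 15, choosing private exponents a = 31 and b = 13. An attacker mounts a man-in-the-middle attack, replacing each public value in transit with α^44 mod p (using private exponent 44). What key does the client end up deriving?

25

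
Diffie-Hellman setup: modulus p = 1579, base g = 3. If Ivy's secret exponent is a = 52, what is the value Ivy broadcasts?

Public value = 3^52 (mod 1579).
3^1 ≡ 3 (mod 1579)
3^2 = (3^1)^2 ≡ 3^2 = 9 ≡ 9 (mod 1579)
3^4 = (3^2)^2 ≡ 9^2 = 81 ≡ 81 (mod 1579)
3^8 = (3^4)^2 ≡ 81^2 = 6561 ≡ 245 (mod 1579)
3^16 = (3^8)^2 ≡ 245^2 = 60025 ≡ 23 (mod 1579)
3^32 = (3^16)^2 ≡ 23^2 = 529 ≡ 529 (mod 1579)
3^52 = 3^32 · 3^16 · 3^4 ≡ 529 · 23 · 81 ≡ 231 (mod 1579).

231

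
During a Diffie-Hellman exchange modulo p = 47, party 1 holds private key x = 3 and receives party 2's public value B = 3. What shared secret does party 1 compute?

27

Shared key K = 3^3 mod 47.
3^1 ≡ 3 (mod 47)
3^2 = (3^1)^2 ≡ 3^2 = 9 ≡ 9 (mod 47)
3^3 = 3^2 · 3^1 ≡ 9 · 3 ≡ 27 (mod 47).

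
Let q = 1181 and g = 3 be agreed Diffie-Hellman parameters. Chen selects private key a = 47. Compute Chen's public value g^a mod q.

1006

Public value = 3^47 mod 1181.
3^1 ≡ 3 (mod 1181)
3^2 = (3^1)^2 ≡ 3^2 = 9 ≡ 9 (mod 1181)
3^4 = (3^2)^2 ≡ 9^2 = 81 ≡ 81 (mod 1181)
3^8 = (3^4)^2 ≡ 81^2 = 6561 ≡ 656 (mod 1181)
3^16 = (3^8)^2 ≡ 656^2 = 430336 ≡ 452 (mod 1181)
3^32 = (3^16)^2 ≡ 452^2 = 204304 ≡ 1172 (mod 1181)
3^47 = 3^32 · 3^8 · 3^4 · 3^2 · 3^1 ≡ 1172 · 656 · 81 · 9 · 3 ≡ 1006 (mod 1181).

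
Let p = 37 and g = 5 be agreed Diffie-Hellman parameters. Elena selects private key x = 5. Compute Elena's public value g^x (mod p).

17

Public value = 5^5 (mod 37).
5^1 ≡ 5 (mod 37)
5^2 = (5^1)^2 ≡ 5^2 = 25 ≡ 25 (mod 37)
5^4 = (5^2)^2 ≡ 25^2 = 625 ≡ 33 (mod 37)
5^5 = 5^4 · 5^1 ≡ 33 · 5 ≡ 17 (mod 37).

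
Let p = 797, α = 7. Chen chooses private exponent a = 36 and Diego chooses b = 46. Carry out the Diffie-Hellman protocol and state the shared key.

730

Chen sends A = α^a mod p = 7^36 mod 797.
7^1 ≡ 7 (mod 797)
7^2 = (7^1)^2 ≡ 7^2 = 49 ≡ 49 (mod 797)
7^4 = (7^2)^2 ≡ 49^2 = 2401 ≡ 10 (mod 797)
7^8 = (7^4)^2 ≡ 10^2 = 100 ≡ 100 (mod 797)
7^16 = (7^8)^2 ≡ 100^2 = 10000 ≡ 436 (mod 797)
7^32 = (7^16)^2 ≡ 436^2 = 190096 ≡ 410 (mod 797)
7^36 = 7^32 · 7^4 ≡ 410 · 10 ≡ 115 (mod 797).
So A = 115. Diego then computes K = A^b mod p = 115^46 mod 797.
115^1 ≡ 115 (mod 797)
115^2 = (115^1)^2 ≡ 115^2 = 13225 ≡ 473 (mod 797)
115^4 = (115^2)^2 ≡ 473^2 = 223729 ≡ 569 (mod 797)
115^8 = (115^4)^2 ≡ 569^2 = 323761 ≡ 179 (mod 797)
115^16 = (115^8)^2 ≡ 179^2 = 32041 ≡ 161 (mod 797)
115^32 = (115^16)^2 ≡ 161^2 = 25921 ≡ 417 (mod 797)
115^46 = 115^32 · 115^8 · 115^4 · 115^2 ≡ 417 · 179 · 569 · 473 ≡ 730 (mod 797).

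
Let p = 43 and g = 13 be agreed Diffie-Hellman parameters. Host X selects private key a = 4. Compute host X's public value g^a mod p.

9

Public value = 13^4 mod 43.
13^1 ≡ 13 (mod 43)
13^2 = (13^1)^2 ≡ 13^2 = 169 ≡ 40 (mod 43)
13^4 = (13^2)^2 ≡ 40^2 = 1600 ≡ 9 (mod 43)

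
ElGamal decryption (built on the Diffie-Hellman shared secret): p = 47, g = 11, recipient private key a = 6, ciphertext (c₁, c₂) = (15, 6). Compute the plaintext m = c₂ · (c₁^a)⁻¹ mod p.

14

Shared mask s = c₁^a mod p = 15^6 mod 47.
15^1 ≡ 15 (mod 47)
15^2 = (15^1)^2 ≡ 15^2 = 225 ≡ 37 (mod 47)
15^4 = (15^2)^2 ≡ 37^2 = 1369 ≡ 6 (mod 47)
15^6 = 15^4 · 15^2 ≡ 6 · 37 ≡ 34 (mod 47).
So s = 34; s⁻¹ ≡ 18 (mod 47).
m = c₂ · s⁻¹ mod 47 = 6 · 18 mod 47 = 14.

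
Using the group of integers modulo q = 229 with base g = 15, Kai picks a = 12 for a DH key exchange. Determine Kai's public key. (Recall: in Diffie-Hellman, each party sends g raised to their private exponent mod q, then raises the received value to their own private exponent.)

Public value = 15^12 mod 229.
15^1 ≡ 15 (mod 229)
15^2 = (15^1)^2 ≡ 15^2 = 225 ≡ 225 (mod 229)
15^4 = (15^2)^2 ≡ 225^2 = 50625 ≡ 16 (mod 229)
15^8 = (15^4)^2 ≡ 16^2 = 256 ≡ 27 (mod 229)
15^12 = 15^8 · 15^4 ≡ 27 · 16 ≡ 203 (mod 229).

203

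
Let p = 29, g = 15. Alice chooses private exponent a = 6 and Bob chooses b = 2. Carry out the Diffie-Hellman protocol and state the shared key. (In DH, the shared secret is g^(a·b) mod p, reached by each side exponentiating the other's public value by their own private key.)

Alice sends A = g^a mod p = 15^6 mod 29.
15^1 ≡ 15 (mod 29)
15^2 = (15^1)^2 ≡ 15^2 = 225 ≡ 22 (mod 29)
15^4 = (15^2)^2 ≡ 22^2 = 484 ≡ 20 (mod 29)
15^6 = 15^4 · 15^2 ≡ 20 · 22 ≡ 5 (mod 29).
So A = 5. Bob then computes K = A^b mod p = 5^2 mod 29.
5^1 ≡ 5 (mod 29)
5^2 = (5^1)^2 ≡ 5^2 = 25 ≡ 25 (mod 29)

25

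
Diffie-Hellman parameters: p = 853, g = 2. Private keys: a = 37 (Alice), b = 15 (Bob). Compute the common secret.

Bob sends B = g^b mod p = 2^15 mod 853.
2^1 ≡ 2 (mod 853)
2^2 = (2^1)^2 ≡ 2^2 = 4 ≡ 4 (mod 853)
2^4 = (2^2)^2 ≡ 4^2 = 16 ≡ 16 (mod 853)
2^8 = (2^4)^2 ≡ 16^2 = 256 ≡ 256 (mod 853)
2^15 = 2^8 · 2^4 · 2^2 · 2^1 ≡ 256 · 16 · 4 · 2 ≡ 354 (mod 853).
So B = 354. Alice then computes K = B^a mod p = 354^37 mod 853.
354^1 ≡ 354 (mod 853)
354^2 = (354^1)^2 ≡ 354^2 = 125316 ≡ 778 (mod 853)
354^4 = (354^2)^2 ≡ 778^2 = 605284 ≡ 507 (mod 853)
354^8 = (354^4)^2 ≡ 507^2 = 257049 ≡ 296 (mod 853)
354^16 = (354^8)^2 ≡ 296^2 = 87616 ≡ 610 (mod 853)
354^32 = (354^16)^2 ≡ 610^2 = 372100 ≡ 192 (mod 853)
354^37 = 354^32 · 354^4 · 354^1 ≡ 192 · 507 · 354 ≡ 282 (mod 853).

282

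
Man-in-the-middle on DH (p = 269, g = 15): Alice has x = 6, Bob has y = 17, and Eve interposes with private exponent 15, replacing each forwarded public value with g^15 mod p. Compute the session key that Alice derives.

97

Alice receives Eve's public value M = 15^15 mod 269 instead of the honest one.
15^1 ≡ 15 (mod 269)
15^2 = (15^1)^2 ≡ 15^2 = 225 ≡ 225 (mod 269)
15^4 = (15^2)^2 ≡ 225^2 = 50625 ≡ 53 (mod 269)
15^8 = (15^4)^2 ≡ 53^2 = 2809 ≡ 119 (mod 269)
15^15 = 15^8 · 15^4 · 15^2 · 15^1 ≡ 119 · 53 · 225 · 15 ≡ 155 (mod 269).
So M = 155. Alice computes K = M^6 mod 269.
155^1 ≡ 155 (mod 269)
155^2 = (155^1)^2 ≡ 155^2 = 24025 ≡ 84 (mod 269)
155^4 = (155^2)^2 ≡ 84^2 = 7056 ≡ 62 (mod 269)
155^6 = 155^4 · 155^2 ≡ 62 · 84 ≡ 97 (mod 269).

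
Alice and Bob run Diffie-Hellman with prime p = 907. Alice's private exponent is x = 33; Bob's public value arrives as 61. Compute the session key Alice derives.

888

Shared key K = 61^33 mod 907.
61^1 ≡ 61 (mod 907)
61^2 = (61^1)^2 ≡ 61^2 = 3721 ≡ 93 (mod 907)
61^4 = (61^2)^2 ≡ 93^2 = 8649 ≡ 486 (mod 907)
61^8 = (61^4)^2 ≡ 486^2 = 236196 ≡ 376 (mod 907)
61^16 = (61^8)^2 ≡ 376^2 = 141376 ≡ 791 (mod 907)
61^32 = (61^16)^2 ≡ 791^2 = 625681 ≡ 758 (mod 907)
61^33 = 61^32 · 61^1 ≡ 758 · 61 ≡ 888 (mod 907).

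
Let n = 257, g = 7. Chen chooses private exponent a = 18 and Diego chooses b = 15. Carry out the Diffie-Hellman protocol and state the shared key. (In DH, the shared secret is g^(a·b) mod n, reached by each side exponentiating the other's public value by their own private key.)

118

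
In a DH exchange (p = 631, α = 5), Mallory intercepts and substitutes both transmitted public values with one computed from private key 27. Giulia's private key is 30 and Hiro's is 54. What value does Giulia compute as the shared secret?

601

Giulia receives Mallory's public value M = 5^27 mod 631 instead of the honest one.
5^1 ≡ 5 (mod 631)
5^2 = (5^1)^2 ≡ 5^2 = 25 ≡ 25 (mod 631)
5^4 = (5^2)^2 ≡ 25^2 = 625 ≡ 625 (mod 631)
5^8 = (5^4)^2 ≡ 625^2 = 390625 ≡ 36 (mod 631)
5^16 = (5^8)^2 ≡ 36^2 = 1296 ≡ 34 (mod 631)
5^27 = 5^16 · 5^8 · 5^2 · 5^1 ≡ 34 · 36 · 25 · 5 ≡ 298 (mod 631).
So M = 298. Giulia computes K = M^30 mod 631.
298^1 ≡ 298 (mod 631)
298^2 = (298^1)^2 ≡ 298^2 = 88804 ≡ 464 (mod 631)
298^4 = (298^2)^2 ≡ 464^2 = 215296 ≡ 125 (mod 631)
298^8 = (298^4)^2 ≡ 125^2 = 15625 ≡ 481 (mod 631)
298^16 = (298^8)^2 ≡ 481^2 = 231361 ≡ 415 (mod 631)
298^30 = 298^16 · 298^8 · 298^4 · 298^2 ≡ 415 · 481 · 125 · 464 ≡ 601 (mod 631).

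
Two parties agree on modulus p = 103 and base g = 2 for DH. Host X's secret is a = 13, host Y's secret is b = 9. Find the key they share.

Host Y sends B = g^b mod p = 2^9 mod 103.
2^1 ≡ 2 (mod 103)
2^2 = (2^1)^2 ≡ 2^2 = 4 ≡ 4 (mod 103)
2^4 = (2^2)^2 ≡ 4^2 = 16 ≡ 16 (mod 103)
2^8 = (2^4)^2 ≡ 16^2 = 256 ≡ 50 (mod 103)
2^9 = 2^8 · 2^1 ≡ 50 · 2 ≡ 100 (mod 103).
So B = 100. Host X then computes K = B^a mod p = 100^13 mod 103.
100^1 ≡ 100 (mod 103)
100^2 = (100^1)^2 ≡ 100^2 = 10000 ≡ 9 (mod 103)
100^4 = (100^2)^2 ≡ 9^2 = 81 ≡ 81 (mod 103)
100^8 = (100^4)^2 ≡ 81^2 = 6561 ≡ 72 (mod 103)
100^13 = 100^8 · 100^4 · 100^1 ≡ 72 · 81 · 100 ≡ 14 (mod 103).

14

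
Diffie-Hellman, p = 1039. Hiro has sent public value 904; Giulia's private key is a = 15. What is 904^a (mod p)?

262

Shared key K = 904^15 mod 1039.
904^1 ≡ 904 (mod 1039)
904^2 = (904^1)^2 ≡ 904^2 = 817216 ≡ 562 (mod 1039)
904^4 = (904^2)^2 ≡ 562^2 = 315844 ≡ 1027 (mod 1039)
904^8 = (904^4)^2 ≡ 1027^2 = 1054729 ≡ 144 (mod 1039)
904^15 = 904^8 · 904^4 · 904^2 · 904^1 ≡ 144 · 1027 · 562 · 904 ≡ 262 (mod 1039).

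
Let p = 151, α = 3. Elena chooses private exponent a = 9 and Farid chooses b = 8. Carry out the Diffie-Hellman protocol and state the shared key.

Farid sends B = α^b mod p = 3^8 mod 151.
3^1 ≡ 3 (mod 151)
3^2 = (3^1)^2 ≡ 3^2 = 9 ≡ 9 (mod 151)
3^4 = (3^2)^2 ≡ 9^2 = 81 ≡ 81 (mod 151)
3^8 = (3^4)^2 ≡ 81^2 = 6561 ≡ 68 (mod 151)
So B = 68. Elena then computes K = B^a mod p = 68^9 mod 151.
68^1 ≡ 68 (mod 151)
68^2 = (68^1)^2 ≡ 68^2 = 4624 ≡ 94 (mod 151)
68^4 = (68^2)^2 ≡ 94^2 = 8836 ≡ 78 (mod 151)
68^8 = (68^4)^2 ≡ 78^2 = 6084 ≡ 44 (mod 151)
68^9 = 68^8 · 68^1 ≡ 44 · 68 ≡ 123 (mod 151).

123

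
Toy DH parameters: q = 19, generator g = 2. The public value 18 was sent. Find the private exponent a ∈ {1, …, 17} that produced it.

9

Try successive powers of 2 modulo 19:
2^1 ≡ 2
2^2 ≡ 4
2^3 ≡ 8
2^4 ≡ 16
2^5 ≡ 13
2^6 ≡ 7
2^7 ≡ 14
2^8 ≡ 9
2^9 ≡ 18
Found: a = 9.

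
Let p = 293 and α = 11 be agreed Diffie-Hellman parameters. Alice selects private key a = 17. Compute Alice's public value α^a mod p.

Public value = 11^17 mod 293.
11^1 ≡ 11 (mod 293)
11^2 = (11^1)^2 ≡ 11^2 = 121 ≡ 121 (mod 293)
11^4 = (11^2)^2 ≡ 121^2 = 14641 ≡ 284 (mod 293)
11^8 = (11^4)^2 ≡ 284^2 = 80656 ≡ 81 (mod 293)
11^16 = (11^8)^2 ≡ 81^2 = 6561 ≡ 115 (mod 293)
11^17 = 11^16 · 11^1 ≡ 115 · 11 ≡ 93 (mod 293).

93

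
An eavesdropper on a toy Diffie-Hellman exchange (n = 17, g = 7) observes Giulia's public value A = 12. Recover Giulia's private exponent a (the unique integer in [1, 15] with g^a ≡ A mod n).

Try successive powers of 7 modulo 17:
7^1 ≡ 7
7^2 ≡ 15
7^3 ≡ 3
7^4 ≡ 4
7^5 ≡ 11
7^6 ≡ 9
7^7 ≡ 12
Found: a = 7.

7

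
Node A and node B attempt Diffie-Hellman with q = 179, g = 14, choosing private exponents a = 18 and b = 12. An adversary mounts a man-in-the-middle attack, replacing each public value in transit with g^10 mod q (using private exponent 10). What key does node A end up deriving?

Node A receives an adversary's public value M = 14^10 mod 179 instead of the honest one.
14^1 ≡ 14 (mod 179)
14^2 = (14^1)^2 ≡ 14^2 = 196 ≡ 17 (mod 179)
14^4 = (14^2)^2 ≡ 17^2 = 289 ≡ 110 (mod 179)
14^8 = (14^4)^2 ≡ 110^2 = 12100 ≡ 107 (mod 179)
14^10 = 14^8 · 14^2 ≡ 107 · 17 ≡ 29 (mod 179).
So M = 29. Node A computes K = M^18 mod 179.
29^1 ≡ 29 (mod 179)
29^2 = (29^1)^2 ≡ 29^2 = 841 ≡ 125 (mod 179)
29^4 = (29^2)^2 ≡ 125^2 = 15625 ≡ 52 (mod 179)
29^8 = (29^4)^2 ≡ 52^2 = 2704 ≡ 19 (mod 179)
29^16 = (29^8)^2 ≡ 19^2 = 361 ≡ 3 (mod 179)
29^18 = 29^16 · 29^2 ≡ 3 · 125 ≡ 17 (mod 179).

17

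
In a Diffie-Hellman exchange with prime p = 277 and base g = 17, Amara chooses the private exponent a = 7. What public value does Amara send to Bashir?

14

Public value = 17^7 (mod 277).
17^1 ≡ 17 (mod 277)
17^2 = (17^1)^2 ≡ 17^2 = 289 ≡ 12 (mod 277)
17^4 = (17^2)^2 ≡ 12^2 = 144 ≡ 144 (mod 277)
17^7 = 17^4 · 17^2 · 17^1 ≡ 144 · 12 · 17 ≡ 14 (mod 277).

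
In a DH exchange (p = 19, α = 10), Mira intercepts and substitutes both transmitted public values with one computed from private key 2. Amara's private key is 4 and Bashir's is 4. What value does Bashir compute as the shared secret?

Bashir receives Mira's public value M = 10^2 mod 19 instead of the honest one.
10^1 ≡ 10 (mod 19)
10^2 = (10^1)^2 ≡ 10^2 = 100 ≡ 5 (mod 19)
So M = 5. Bashir computes K = M^4 mod 19.
5^1 ≡ 5 (mod 19)
5^2 = (5^1)^2 ≡ 5^2 = 25 ≡ 6 (mod 19)
5^4 = (5^2)^2 ≡ 6^2 = 36 ≡ 17 (mod 19)

17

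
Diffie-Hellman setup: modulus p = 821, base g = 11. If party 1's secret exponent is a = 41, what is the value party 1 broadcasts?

698

Public value = 11^41 mod 821.
11^1 ≡ 11 (mod 821)
11^2 = (11^1)^2 ≡ 11^2 = 121 ≡ 121 (mod 821)
11^4 = (11^2)^2 ≡ 121^2 = 14641 ≡ 684 (mod 821)
11^8 = (11^4)^2 ≡ 684^2 = 467856 ≡ 707 (mod 821)
11^16 = (11^8)^2 ≡ 707^2 = 499849 ≡ 681 (mod 821)
11^32 = (11^16)^2 ≡ 681^2 = 463761 ≡ 717 (mod 821)
11^41 = 11^32 · 11^8 · 11^1 ≡ 717 · 707 · 11 ≡ 698 (mod 821).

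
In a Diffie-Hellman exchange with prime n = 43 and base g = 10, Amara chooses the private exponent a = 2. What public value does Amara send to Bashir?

Public value = 10^2 (mod 43).
10^1 ≡ 10 (mod 43)
10^2 = (10^1)^2 ≡ 10^2 = 100 ≡ 14 (mod 43)

14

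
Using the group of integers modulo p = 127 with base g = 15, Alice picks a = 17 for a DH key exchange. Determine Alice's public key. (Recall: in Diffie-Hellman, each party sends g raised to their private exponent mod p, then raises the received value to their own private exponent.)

Public value = 15^17 (mod 127).
15^1 ≡ 15 (mod 127)
15^2 = (15^1)^2 ≡ 15^2 = 225 ≡ 98 (mod 127)
15^4 = (15^2)^2 ≡ 98^2 = 9604 ≡ 79 (mod 127)
15^8 = (15^4)^2 ≡ 79^2 = 6241 ≡ 18 (mod 127)
15^16 = (15^8)^2 ≡ 18^2 = 324 ≡ 70 (mod 127)
15^17 = 15^16 · 15^1 ≡ 70 · 15 ≡ 34 (mod 127).

34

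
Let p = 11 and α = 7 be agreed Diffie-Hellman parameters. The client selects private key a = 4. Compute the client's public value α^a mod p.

Public value = 7^4 mod 11.
7^1 ≡ 7 (mod 11)
7^2 = (7^1)^2 ≡ 7^2 = 49 ≡ 5 (mod 11)
7^4 = (7^2)^2 ≡ 5^2 = 25 ≡ 3 (mod 11)

3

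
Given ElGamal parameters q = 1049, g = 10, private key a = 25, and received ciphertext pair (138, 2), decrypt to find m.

Shared mask s = c₁^a mod q = 138^25 mod 1049.
138^1 ≡ 138 (mod 1049)
138^2 = (138^1)^2 ≡ 138^2 = 19044 ≡ 162 (mod 1049)
138^4 = (138^2)^2 ≡ 162^2 = 26244 ≡ 19 (mod 1049)
138^8 = (138^4)^2 ≡ 19^2 = 361 ≡ 361 (mod 1049)
138^16 = (138^8)^2 ≡ 361^2 = 130321 ≡ 245 (mod 1049)
138^25 = 138^16 · 138^8 · 138^1 ≡ 245 · 361 · 138 ≡ 295 (mod 1049).
So s = 295; s⁻¹ ≡ 1017 (mod 1049).
m = c₂ · s⁻¹ mod 1049 = 2 · 1017 mod 1049 = 985.

985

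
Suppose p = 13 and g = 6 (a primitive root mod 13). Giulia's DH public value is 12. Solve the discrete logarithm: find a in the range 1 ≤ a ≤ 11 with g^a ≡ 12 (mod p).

Try successive powers of 6 modulo 13:
6^1 ≡ 6
6^2 ≡ 10
6^3 ≡ 8
6^4 ≡ 9
6^5 ≡ 2
6^6 ≡ 12
Found: a = 6.

6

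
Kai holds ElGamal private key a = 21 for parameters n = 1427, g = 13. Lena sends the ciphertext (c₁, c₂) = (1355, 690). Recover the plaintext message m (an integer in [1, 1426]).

759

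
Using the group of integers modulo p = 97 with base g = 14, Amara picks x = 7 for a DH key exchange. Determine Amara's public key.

15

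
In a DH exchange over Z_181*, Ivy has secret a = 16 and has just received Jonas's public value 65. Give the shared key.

73

Shared key K = 65^16 mod 181.
65^1 ≡ 65 (mod 181)
65^2 = (65^1)^2 ≡ 65^2 = 4225 ≡ 62 (mod 181)
65^4 = (65^2)^2 ≡ 62^2 = 3844 ≡ 43 (mod 181)
65^8 = (65^4)^2 ≡ 43^2 = 1849 ≡ 39 (mod 181)
65^16 = (65^8)^2 ≡ 39^2 = 1521 ≡ 73 (mod 181)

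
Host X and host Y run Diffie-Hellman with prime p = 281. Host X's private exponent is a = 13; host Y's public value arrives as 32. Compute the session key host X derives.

Shared key K = 32^13 mod 281.
32^1 ≡ 32 (mod 281)
32^2 = (32^1)^2 ≡ 32^2 = 1024 ≡ 181 (mod 281)
32^4 = (32^2)^2 ≡ 181^2 = 32761 ≡ 165 (mod 281)
32^8 = (32^4)^2 ≡ 165^2 = 27225 ≡ 249 (mod 281)
32^13 = 32^8 · 32^4 · 32^1 ≡ 249 · 165 · 32 ≡ 202 (mod 281).

202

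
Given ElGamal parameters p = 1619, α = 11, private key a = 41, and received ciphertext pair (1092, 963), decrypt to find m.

1039

Shared mask s = c₁^a mod p = 1092^41 mod 1619.
1092^1 ≡ 1092 (mod 1619)
1092^2 = (1092^1)^2 ≡ 1092^2 = 1192464 ≡ 880 (mod 1619)
1092^4 = (1092^2)^2 ≡ 880^2 = 774400 ≡ 518 (mod 1619)
1092^8 = (1092^4)^2 ≡ 518^2 = 268324 ≡ 1189 (mod 1619)
1092^16 = (1092^8)^2 ≡ 1189^2 = 1413721 ≡ 334 (mod 1619)
1092^32 = (1092^16)^2 ≡ 334^2 = 111556 ≡ 1464 (mod 1619)
1092^41 = 1092^32 · 1092^8 · 1092^1 ≡ 1464 · 1189 · 1092 ≡ 1274 (mod 1619).
So s = 1274; s⁻¹ ≡ 840 (mod 1619).
m = c₂ · s⁻¹ mod 1619 = 963 · 840 mod 1619 = 1039.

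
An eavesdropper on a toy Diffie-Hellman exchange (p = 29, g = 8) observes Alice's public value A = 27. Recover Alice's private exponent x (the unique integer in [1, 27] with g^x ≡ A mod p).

5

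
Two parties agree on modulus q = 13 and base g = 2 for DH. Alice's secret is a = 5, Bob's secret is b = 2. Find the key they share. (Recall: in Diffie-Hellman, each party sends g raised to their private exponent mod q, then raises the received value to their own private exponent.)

10

Bob sends B = g^b mod q = 2^2 mod 13.
2^1 ≡ 2 (mod 13)
2^2 = (2^1)^2 ≡ 2^2 = 4 ≡ 4 (mod 13)
So B = 4. Alice then computes K = B^a mod q = 4^5 mod 13.
4^1 ≡ 4 (mod 13)
4^2 = (4^1)^2 ≡ 4^2 = 16 ≡ 3 (mod 13)
4^4 = (4^2)^2 ≡ 3^2 = 9 ≡ 9 (mod 13)
4^5 = 4^4 · 4^1 ≡ 9 · 4 ≡ 10 (mod 13).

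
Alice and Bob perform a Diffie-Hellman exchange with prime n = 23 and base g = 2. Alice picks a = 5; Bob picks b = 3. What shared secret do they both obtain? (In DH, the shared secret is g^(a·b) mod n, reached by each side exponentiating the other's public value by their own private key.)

16

Alice sends A = g^a mod n = 2^5 mod 23.
2^1 ≡ 2 (mod 23)
2^2 = (2^1)^2 ≡ 2^2 = 4 ≡ 4 (mod 23)
2^4 = (2^2)^2 ≡ 4^2 = 16 ≡ 16 (mod 23)
2^5 = 2^4 · 2^1 ≡ 16 · 2 ≡ 9 (mod 23).
So A = 9. Bob then computes K = A^b mod n = 9^3 mod 23.
9^1 ≡ 9 (mod 23)
9^2 = (9^1)^2 ≡ 9^2 = 81 ≡ 12 (mod 23)
9^3 = 9^2 · 9^1 ≡ 12 · 9 ≡ 16 (mod 23).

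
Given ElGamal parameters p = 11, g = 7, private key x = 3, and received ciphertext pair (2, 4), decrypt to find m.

6

Shared mask s = c₁^x mod p = 2^3 mod 11.
2^1 ≡ 2 (mod 11)
2^2 = (2^1)^2 ≡ 2^2 = 4 ≡ 4 (mod 11)
2^3 = 2^2 · 2^1 ≡ 4 · 2 ≡ 8 (mod 11).
So s = 8; s⁻¹ ≡ 7 (mod 11).
m = c₂ · s⁻¹ mod 11 = 4 · 7 mod 11 = 6.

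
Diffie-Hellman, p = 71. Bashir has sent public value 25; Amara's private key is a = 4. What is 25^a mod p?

Shared key K = 25^4 mod 71.
25^1 ≡ 25 (mod 71)
25^2 = (25^1)^2 ≡ 25^2 = 625 ≡ 57 (mod 71)
25^4 = (25^2)^2 ≡ 57^2 = 3249 ≡ 54 (mod 71)

54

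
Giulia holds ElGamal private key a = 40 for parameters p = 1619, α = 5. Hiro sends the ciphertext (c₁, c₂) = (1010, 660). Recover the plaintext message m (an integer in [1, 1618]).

Shared mask s = c₁^a mod p = 1010^40 mod 1619.
1010^1 ≡ 1010 (mod 1619)
1010^2 = (1010^1)^2 ≡ 1010^2 = 1020100 ≡ 130 (mod 1619)
1010^4 = (1010^2)^2 ≡ 130^2 = 16900 ≡ 710 (mod 1619)
1010^8 = (1010^4)^2 ≡ 710^2 = 504100 ≡ 591 (mod 1619)
1010^16 = (1010^8)^2 ≡ 591^2 = 349281 ≡ 1196 (mod 1619)
1010^32 = (1010^16)^2 ≡ 1196^2 = 1430416 ≡ 839 (mod 1619)
1010^40 = 1010^32 · 1010^8 ≡ 839 · 591 ≡ 435 (mod 1619).
So s = 435; s⁻¹ ≡ 562 (mod 1619).
m = c₂ · s⁻¹ mod 1619 = 660 · 562 mod 1619 = 169.

169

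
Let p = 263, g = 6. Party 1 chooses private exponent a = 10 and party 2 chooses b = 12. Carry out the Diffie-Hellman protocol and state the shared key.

Party 2 sends B = g^b mod p = 6^12 mod 263.
6^1 ≡ 6 (mod 263)
6^2 = (6^1)^2 ≡ 6^2 = 36 ≡ 36 (mod 263)
6^4 = (6^2)^2 ≡ 36^2 = 1296 ≡ 244 (mod 263)
6^8 = (6^4)^2 ≡ 244^2 = 59536 ≡ 98 (mod 263)
6^12 = 6^8 · 6^4 ≡ 98 · 244 ≡ 242 (mod 263).
So B = 242. Party 1 then computes K = B^a mod p = 242^10 mod 263.
242^1 ≡ 242 (mod 263)
242^2 = (242^1)^2 ≡ 242^2 = 58564 ≡ 178 (mod 263)
242^4 = (242^2)^2 ≡ 178^2 = 31684 ≡ 124 (mod 263)
242^8 = (242^4)^2 ≡ 124^2 = 15376 ≡ 122 (mod 263)
242^10 = 242^8 · 242^2 ≡ 122 · 178 ≡ 150 (mod 263).

150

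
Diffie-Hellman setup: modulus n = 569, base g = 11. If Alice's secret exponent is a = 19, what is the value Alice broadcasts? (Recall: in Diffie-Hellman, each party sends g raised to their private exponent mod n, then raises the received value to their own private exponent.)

470

Public value = 11^19 (mod 569).
11^1 ≡ 11 (mod 569)
11^2 = (11^1)^2 ≡ 11^2 = 121 ≡ 121 (mod 569)
11^4 = (11^2)^2 ≡ 121^2 = 14641 ≡ 416 (mod 569)
11^8 = (11^4)^2 ≡ 416^2 = 173056 ≡ 80 (mod 569)
11^16 = (11^8)^2 ≡ 80^2 = 6400 ≡ 141 (mod 569)
11^19 = 11^16 · 11^2 · 11^1 ≡ 141 · 121 · 11 ≡ 470 (mod 569).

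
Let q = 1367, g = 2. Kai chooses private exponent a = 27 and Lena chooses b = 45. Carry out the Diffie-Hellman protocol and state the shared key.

Kai sends A = g^a mod q = 2^27 mod 1367.
2^1 ≡ 2 (mod 1367)
2^2 = (2^1)^2 ≡ 2^2 = 4 ≡ 4 (mod 1367)
2^4 = (2^2)^2 ≡ 4^2 = 16 ≡ 16 (mod 1367)
2^8 = (2^4)^2 ≡ 16^2 = 256 ≡ 256 (mod 1367)
2^16 = (2^8)^2 ≡ 256^2 = 65536 ≡ 1287 (mod 1367)
2^27 = 2^16 · 2^8 · 2^2 · 2^1 ≡ 1287 · 256 · 4 · 2 ≡ 200 (mod 1367).
So A = 200. Lena then computes K = A^b mod q = 200^45 mod 1367.
200^1 ≡ 200 (mod 1367)
200^2 = (200^1)^2 ≡ 200^2 = 40000 ≡ 357 (mod 1367)
200^4 = (200^2)^2 ≡ 357^2 = 127449 ≡ 318 (mod 1367)
200^8 = (200^4)^2 ≡ 318^2 = 101124 ≡ 1333 (mod 1367)
200^16 = (200^8)^2 ≡ 1333^2 = 1776889 ≡ 1156 (mod 1367)
200^32 = (200^16)^2 ≡ 1156^2 = 1336336 ≡ 777 (mod 1367)
200^45 = 200^32 · 200^8 · 200^4 · 200^1 ≡ 777 · 1333 · 318 · 200 ≡ 368 (mod 1367).

368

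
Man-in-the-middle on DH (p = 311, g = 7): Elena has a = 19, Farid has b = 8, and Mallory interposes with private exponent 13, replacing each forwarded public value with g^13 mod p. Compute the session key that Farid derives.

250

Farid receives Mallory's public value M = 7^13 mod 311 instead of the honest one.
7^1 ≡ 7 (mod 311)
7^2 = (7^1)^2 ≡ 7^2 = 49 ≡ 49 (mod 311)
7^4 = (7^2)^2 ≡ 49^2 = 2401 ≡ 224 (mod 311)
7^8 = (7^4)^2 ≡ 224^2 = 50176 ≡ 105 (mod 311)
7^13 = 7^8 · 7^4 · 7^1 ≡ 105 · 224 · 7 ≡ 121 (mod 311).
So M = 121. Farid computes K = M^8 mod 311.
121^1 ≡ 121 (mod 311)
121^2 = (121^1)^2 ≡ 121^2 = 14641 ≡ 24 (mod 311)
121^4 = (121^2)^2 ≡ 24^2 = 576 ≡ 265 (mod 311)
121^8 = (121^4)^2 ≡ 265^2 = 70225 ≡ 250 (mod 311)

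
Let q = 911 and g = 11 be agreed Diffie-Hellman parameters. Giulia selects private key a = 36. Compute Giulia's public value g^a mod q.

154

Public value = 11^36 mod 911.
11^1 ≡ 11 (mod 911)
11^2 = (11^1)^2 ≡ 11^2 = 121 ≡ 121 (mod 911)
11^4 = (11^2)^2 ≡ 121^2 = 14641 ≡ 65 (mod 911)
11^8 = (11^4)^2 ≡ 65^2 = 4225 ≡ 581 (mod 911)
11^16 = (11^8)^2 ≡ 581^2 = 337561 ≡ 491 (mod 911)
11^32 = (11^16)^2 ≡ 491^2 = 241081 ≡ 577 (mod 911)
11^36 = 11^32 · 11^4 ≡ 577 · 65 ≡ 154 (mod 911).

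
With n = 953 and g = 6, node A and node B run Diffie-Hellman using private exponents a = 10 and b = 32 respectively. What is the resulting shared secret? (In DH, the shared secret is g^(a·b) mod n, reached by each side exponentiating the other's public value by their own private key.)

49

Node B sends B = g^b mod n = 6^32 mod 953.
6^1 ≡ 6 (mod 953)
6^2 = (6^1)^2 ≡ 6^2 = 36 ≡ 36 (mod 953)
6^4 = (6^2)^2 ≡ 36^2 = 1296 ≡ 343 (mod 953)
6^8 = (6^4)^2 ≡ 343^2 = 117649 ≡ 430 (mod 953)
6^16 = (6^8)^2 ≡ 430^2 = 184900 ≡ 18 (mod 953)
6^32 = (6^16)^2 ≡ 18^2 = 324 ≡ 324 (mod 953)
So B = 324. Node A then computes K = B^a mod n = 324^10 mod 953.
324^1 ≡ 324 (mod 953)
324^2 = (324^1)^2 ≡ 324^2 = 104976 ≡ 146 (mod 953)
324^4 = (324^2)^2 ≡ 146^2 = 21316 ≡ 350 (mod 953)
324^8 = (324^4)^2 ≡ 350^2 = 122500 ≡ 516 (mod 953)
324^10 = 324^8 · 324^2 ≡ 516 · 146 ≡ 49 (mod 953).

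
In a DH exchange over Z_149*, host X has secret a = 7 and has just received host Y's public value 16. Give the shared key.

Shared key K = 16^7 mod 149.
16^1 ≡ 16 (mod 149)
16^2 = (16^1)^2 ≡ 16^2 = 256 ≡ 107 (mod 149)
16^4 = (16^2)^2 ≡ 107^2 = 11449 ≡ 125 (mod 149)
16^7 = 16^4 · 16^2 · 16^1 ≡ 125 · 107 · 16 ≡ 36 (mod 149).

36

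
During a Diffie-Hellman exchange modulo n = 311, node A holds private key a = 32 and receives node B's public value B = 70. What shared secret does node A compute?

192

Shared key K = 70^32 mod 311.
70^1 ≡ 70 (mod 311)
70^2 = (70^1)^2 ≡ 70^2 = 4900 ≡ 235 (mod 311)
70^4 = (70^2)^2 ≡ 235^2 = 55225 ≡ 178 (mod 311)
70^8 = (70^4)^2 ≡ 178^2 = 31684 ≡ 273 (mod 311)
70^16 = (70^8)^2 ≡ 273^2 = 74529 ≡ 200 (mod 311)
70^32 = (70^16)^2 ≡ 200^2 = 40000 ≡ 192 (mod 311)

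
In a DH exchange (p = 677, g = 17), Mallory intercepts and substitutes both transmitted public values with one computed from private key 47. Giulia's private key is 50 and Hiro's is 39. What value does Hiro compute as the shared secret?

66

Hiro receives Mallory's public value M = 17^47 mod 677 instead of the honest one.
17^1 ≡ 17 (mod 677)
17^2 = (17^1)^2 ≡ 17^2 = 289 ≡ 289 (mod 677)
17^4 = (17^2)^2 ≡ 289^2 = 83521 ≡ 250 (mod 677)
17^8 = (17^4)^2 ≡ 250^2 = 62500 ≡ 216 (mod 677)
17^16 = (17^8)^2 ≡ 216^2 = 46656 ≡ 620 (mod 677)
17^32 = (17^16)^2 ≡ 620^2 = 384400 ≡ 541 (mod 677)
17^47 = 17^32 · 17^8 · 17^4 · 17^2 · 17^1 ≡ 541 · 216 · 250 · 289 · 17 ≡ 456 (mod 677).
So M = 456. Hiro computes K = M^39 mod 677.
456^1 ≡ 456 (mod 677)
456^2 = (456^1)^2 ≡ 456^2 = 207936 ≡ 97 (mod 677)
456^4 = (456^2)^2 ≡ 97^2 = 9409 ≡ 608 (mod 677)
456^8 = (456^4)^2 ≡ 608^2 = 369664 ≡ 22 (mod 677)
456^16 = (456^8)^2 ≡ 22^2 = 484 ≡ 484 (mod 677)
456^32 = (456^16)^2 ≡ 484^2 = 234256 ≡ 14 (mod 677)
456^39 = 456^32 · 456^4 · 456^2 · 456^1 ≡ 14 · 608 · 97 · 456 ≡ 66 (mod 677).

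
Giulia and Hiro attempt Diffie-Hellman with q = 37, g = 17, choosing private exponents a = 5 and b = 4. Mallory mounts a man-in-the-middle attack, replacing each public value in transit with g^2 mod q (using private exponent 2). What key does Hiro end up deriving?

Hiro receives Mallory's public value M = 17^2 mod 37 instead of the honest one.
17^1 ≡ 17 (mod 37)
17^2 = (17^1)^2 ≡ 17^2 = 289 ≡ 30 (mod 37)
So M = 30. Hiro computes K = M^4 mod 37.
30^1 ≡ 30 (mod 37)
30^2 = (30^1)^2 ≡ 30^2 = 900 ≡ 12 (mod 37)
30^4 = (30^2)^2 ≡ 12^2 = 144 ≡ 33 (mod 37)

33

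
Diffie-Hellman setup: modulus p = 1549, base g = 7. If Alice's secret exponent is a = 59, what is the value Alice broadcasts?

703

Public value = 7^{59} \pmod{1549}.
7^1 ≡ 7 (mod 1549)
7^2 = (7^1)^2 ≡ 7^2 = 49 ≡ 49 (mod 1549)
7^4 = (7^2)^2 ≡ 49^2 = 2401 ≡ 852 (mod 1549)
7^8 = (7^4)^2 ≡ 852^2 = 725904 ≡ 972 (mod 1549)
7^16 = (7^8)^2 ≡ 972^2 = 944784 ≡ 1443 (mod 1549)
7^32 = (7^16)^2 ≡ 1443^2 = 2082249 ≡ 393 (mod 1549)
7^59 = 7^32 · 7^16 · 7^8 · 7^2 · 7^1 ≡ 393 · 1443 · 972 · 49 · 7 ≡ 703 (mod 1549).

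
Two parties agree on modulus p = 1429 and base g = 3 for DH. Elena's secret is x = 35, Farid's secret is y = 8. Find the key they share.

Farid sends B = g^y mod p = 3^8 mod 1429.
3^1 ≡ 3 (mod 1429)
3^2 = (3^1)^2 ≡ 3^2 = 9 ≡ 9 (mod 1429)
3^4 = (3^2)^2 ≡ 9^2 = 81 ≡ 81 (mod 1429)
3^8 = (3^4)^2 ≡ 81^2 = 6561 ≡ 845 (mod 1429)
So B = 845. Elena then computes K = B^x mod p = 845^35 mod 1429.
845^1 ≡ 845 (mod 1429)
845^2 = (845^1)^2 ≡ 845^2 = 714025 ≡ 954 (mod 1429)
845^4 = (845^2)^2 ≡ 954^2 = 910116 ≡ 1272 (mod 1429)
845^8 = (845^4)^2 ≡ 1272^2 = 1617984 ≡ 356 (mod 1429)
845^16 = (845^8)^2 ≡ 356^2 = 126736 ≡ 984 (mod 1429)
845^32 = (845^16)^2 ≡ 984^2 = 968256 ≡ 823 (mod 1429)
845^35 = 845^32 · 845^2 · 845^1 ≡ 823 · 954 · 845 ≡ 302 (mod 1429).

302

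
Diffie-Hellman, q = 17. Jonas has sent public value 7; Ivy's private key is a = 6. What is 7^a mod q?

9

Shared key K = 7^6 mod 17.
7^1 ≡ 7 (mod 17)
7^2 = (7^1)^2 ≡ 7^2 = 49 ≡ 15 (mod 17)
7^4 = (7^2)^2 ≡ 15^2 = 225 ≡ 4 (mod 17)
7^6 = 7^4 · 7^2 ≡ 4 · 15 ≡ 9 (mod 17).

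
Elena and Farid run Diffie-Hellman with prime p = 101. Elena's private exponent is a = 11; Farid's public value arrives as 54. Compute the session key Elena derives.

Shared key K = 54^11 mod 101.
54^1 ≡ 54 (mod 101)
54^2 = (54^1)^2 ≡ 54^2 = 2916 ≡ 88 (mod 101)
54^4 = (54^2)^2 ≡ 88^2 = 7744 ≡ 68 (mod 101)
54^8 = (54^4)^2 ≡ 68^2 = 4624 ≡ 79 (mod 101)
54^11 = 54^8 · 54^2 · 54^1 ≡ 79 · 88 · 54 ≡ 92 (mod 101).

92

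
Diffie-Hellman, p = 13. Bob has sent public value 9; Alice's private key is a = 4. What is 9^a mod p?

9

Shared key K = 9^4 mod 13.
9^1 ≡ 9 (mod 13)
9^2 = (9^1)^2 ≡ 9^2 = 81 ≡ 3 (mod 13)
9^4 = (9^2)^2 ≡ 3^2 = 9 ≡ 9 (mod 13)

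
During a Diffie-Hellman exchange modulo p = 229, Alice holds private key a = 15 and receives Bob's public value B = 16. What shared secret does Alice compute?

Shared key K = 16^15 mod 229.
16^1 ≡ 16 (mod 229)
16^2 = (16^1)^2 ≡ 16^2 = 256 ≡ 27 (mod 229)
16^4 = (16^2)^2 ≡ 27^2 = 729 ≡ 42 (mod 229)
16^8 = (16^4)^2 ≡ 42^2 = 1764 ≡ 161 (mod 229)
16^15 = 16^8 · 16^4 · 16^2 · 16^1 ≡ 161 · 42 · 27 · 16 ≡ 60 (mod 229).

60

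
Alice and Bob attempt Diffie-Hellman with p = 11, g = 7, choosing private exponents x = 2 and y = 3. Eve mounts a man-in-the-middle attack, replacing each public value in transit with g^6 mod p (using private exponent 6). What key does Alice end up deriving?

Alice receives Eve's public value M = 7^6 mod 11 instead of the honest one.
7^1 ≡ 7 (mod 11)
7^2 = (7^1)^2 ≡ 7^2 = 49 ≡ 5 (mod 11)
7^4 = (7^2)^2 ≡ 5^2 = 25 ≡ 3 (mod 11)
7^6 = 7^4 · 7^2 ≡ 3 · 5 ≡ 4 (mod 11).
So M = 4. Alice computes K = M^2 mod 11.
4^1 ≡ 4 (mod 11)
4^2 = (4^1)^2 ≡ 4^2 = 16 ≡ 5 (mod 11)

5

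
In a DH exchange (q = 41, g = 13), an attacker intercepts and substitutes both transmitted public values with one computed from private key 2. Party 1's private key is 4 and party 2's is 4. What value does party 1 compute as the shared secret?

10

Party 1 receives an attacker's public value M = 13^2 mod 41 instead of the honest one.
13^1 ≡ 13 (mod 41)
13^2 = (13^1)^2 ≡ 13^2 = 169 ≡ 5 (mod 41)
So M = 5. Party 1 computes K = M^4 mod 41.
5^1 ≡ 5 (mod 41)
5^2 = (5^1)^2 ≡ 5^2 = 25 ≡ 25 (mod 41)
5^4 = (5^2)^2 ≡ 25^2 = 625 ≡ 10 (mod 41)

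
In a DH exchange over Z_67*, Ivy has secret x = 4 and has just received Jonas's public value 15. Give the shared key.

40

Shared key K = 15^4 mod 67.
15^1 ≡ 15 (mod 67)
15^2 = (15^1)^2 ≡ 15^2 = 225 ≡ 24 (mod 67)
15^4 = (15^2)^2 ≡ 24^2 = 576 ≡ 40 (mod 67)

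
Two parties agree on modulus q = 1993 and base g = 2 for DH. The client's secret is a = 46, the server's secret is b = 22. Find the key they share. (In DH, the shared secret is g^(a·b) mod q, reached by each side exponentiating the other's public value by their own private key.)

1760

The client sends A = g^a mod q = 2^46 mod 1993.
2^1 ≡ 2 (mod 1993)
2^2 = (2^1)^2 ≡ 2^2 = 4 ≡ 4 (mod 1993)
2^4 = (2^2)^2 ≡ 4^2 = 16 ≡ 16 (mod 1993)
2^8 = (2^4)^2 ≡ 16^2 = 256 ≡ 256 (mod 1993)
2^16 = (2^8)^2 ≡ 256^2 = 65536 ≡ 1760 (mod 1993)
2^32 = (2^16)^2 ≡ 1760^2 = 3097600 ≡ 478 (mod 1993)
2^46 = 2^32 · 2^8 · 2^4 · 2^2 ≡ 478 · 256 · 16 · 4 ≡ 1055 (mod 1993).
So A = 1055. The server then computes K = A^b mod q = 1055^22 mod 1993.
1055^1 ≡ 1055 (mod 1993)
1055^2 = (1055^1)^2 ≡ 1055^2 = 1113025 ≡ 931 (mod 1993)
1055^4 = (1055^2)^2 ≡ 931^2 = 866761 ≡ 1799 (mod 1993)
1055^8 = (1055^4)^2 ≡ 1799^2 = 3236401 ≡ 1762 (mod 1993)
1055^16 = (1055^8)^2 ≡ 1762^2 = 3104644 ≡ 1543 (mod 1993)
1055^22 = 1055^16 · 1055^4 · 1055^2 ≡ 1543 · 1799 · 931 ≡ 1760 (mod 1993).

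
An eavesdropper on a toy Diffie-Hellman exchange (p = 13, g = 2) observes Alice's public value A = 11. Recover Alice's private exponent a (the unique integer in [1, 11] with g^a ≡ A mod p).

Try successive powers of 2 modulo 13:
2^1 ≡ 2
2^2 ≡ 4
2^3 ≡ 8
2^4 ≡ 3
2^5 ≡ 6
2^6 ≡ 12
2^7 ≡ 11
Found: a = 7.

7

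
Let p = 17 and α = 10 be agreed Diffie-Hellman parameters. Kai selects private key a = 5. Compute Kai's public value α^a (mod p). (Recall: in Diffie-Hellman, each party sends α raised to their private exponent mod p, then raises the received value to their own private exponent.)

6

Public value = 10^5 (mod 17).
10^1 ≡ 10 (mod 17)
10^2 = (10^1)^2 ≡ 10^2 = 100 ≡ 15 (mod 17)
10^4 = (10^2)^2 ≡ 15^2 = 225 ≡ 4 (mod 17)
10^5 = 10^4 · 10^1 ≡ 4 · 10 ≡ 6 (mod 17).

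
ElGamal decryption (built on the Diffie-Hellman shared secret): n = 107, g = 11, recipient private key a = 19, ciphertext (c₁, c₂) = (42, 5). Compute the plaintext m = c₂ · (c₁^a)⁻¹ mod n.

Shared mask s = c₁^a mod n = 42^19 mod 107.
42^1 ≡ 42 (mod 107)
42^2 = (42^1)^2 ≡ 42^2 = 1764 ≡ 52 (mod 107)
42^4 = (42^2)^2 ≡ 52^2 = 2704 ≡ 29 (mod 107)
42^8 = (42^4)^2 ≡ 29^2 = 841 ≡ 92 (mod 107)
42^16 = (42^8)^2 ≡ 92^2 = 8464 ≡ 11 (mod 107)
42^19 = 42^16 · 42^2 · 42^1 ≡ 11 · 52 · 42 ≡ 56 (mod 107).
So s = 56; s⁻¹ ≡ 86 (mod 107).
m = c₂ · s⁻¹ mod 107 = 5 · 86 mod 107 = 2.

2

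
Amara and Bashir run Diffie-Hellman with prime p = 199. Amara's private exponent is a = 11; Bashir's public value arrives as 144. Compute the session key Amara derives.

Shared key K = 144^11 mod 199.
144^1 ≡ 144 (mod 199)
144^2 = (144^1)^2 ≡ 144^2 = 20736 ≡ 40 (mod 199)
144^4 = (144^2)^2 ≡ 40^2 = 1600 ≡ 8 (mod 199)
144^8 = (144^4)^2 ≡ 8^2 = 64 ≡ 64 (mod 199)
144^11 = 144^8 · 144^2 · 144^1 ≡ 64 · 40 · 144 ≡ 92 (mod 199).

92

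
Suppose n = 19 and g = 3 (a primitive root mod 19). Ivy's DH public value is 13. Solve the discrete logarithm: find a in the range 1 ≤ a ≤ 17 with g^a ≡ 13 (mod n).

17

Try successive powers of 3 modulo 19:
3^1 ≡ 3
3^2 ≡ 9
3^3 ≡ 8
3^4 ≡ 5
3^5 ≡ 15
3^6 ≡ 7
3^7 ≡ 2
3^8 ≡ 6
3^9 ≡ 18
3^10 ≡ 16
3^11 ≡ 10
3^12 ≡ 11
3^13 ≡ 14
3^14 ≡ 4
3^15 ≡ 12
3^16 ≡ 17
3^17 ≡ 13
Found: a = 17.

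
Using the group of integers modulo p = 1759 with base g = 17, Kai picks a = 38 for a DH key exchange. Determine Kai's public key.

Public value = 17^{38} \pmod{1759}.
17^1 ≡ 17 (mod 1759)
17^2 = (17^1)^2 ≡ 17^2 = 289 ≡ 289 (mod 1759)
17^4 = (17^2)^2 ≡ 289^2 = 83521 ≡ 848 (mod 1759)
17^8 = (17^4)^2 ≡ 848^2 = 719104 ≡ 1432 (mod 1759)
17^16 = (17^8)^2 ≡ 1432^2 = 2050624 ≡ 1389 (mod 1759)
17^32 = (17^16)^2 ≡ 1389^2 = 1929321 ≡ 1457 (mod 1759)
17^38 = 17^32 · 17^4 · 17^2 ≡ 1457 · 848 · 289 ≡ 1699 (mod 1759).

1699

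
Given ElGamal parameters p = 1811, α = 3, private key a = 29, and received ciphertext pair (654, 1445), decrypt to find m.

Shared mask s = c₁^a mod p = 654^29 mod 1811.
654^1 ≡ 654 (mod 1811)
654^2 = (654^1)^2 ≡ 654^2 = 427716 ≡ 320 (mod 1811)
654^4 = (654^2)^2 ≡ 320^2 = 102400 ≡ 984 (mod 1811)
654^8 = (654^4)^2 ≡ 984^2 = 968256 ≡ 1182 (mod 1811)
654^16 = (654^8)^2 ≡ 1182^2 = 1397124 ≡ 843 (mod 1811)
654^29 = 654^16 · 654^8 · 654^4 · 654^1 ≡ 843 · 1182 · 984 · 654 ≡ 15 (mod 1811).
So s = 15; s⁻¹ ≡ 483 (mod 1811).
m = c₂ · s⁻¹ mod 1811 = 1445 · 483 mod 1811 = 700.

700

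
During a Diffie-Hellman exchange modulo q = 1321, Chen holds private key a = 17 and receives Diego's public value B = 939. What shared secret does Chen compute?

Shared key K = 939^17 mod 1321.
939^1 ≡ 939 (mod 1321)
939^2 = (939^1)^2 ≡ 939^2 = 881721 ≡ 614 (mod 1321)
939^4 = (939^2)^2 ≡ 614^2 = 376996 ≡ 511 (mod 1321)
939^8 = (939^4)^2 ≡ 511^2 = 261121 ≡ 884 (mod 1321)
939^16 = (939^8)^2 ≡ 884^2 = 781456 ≡ 745 (mod 1321)
939^17 = 939^16 · 939^1 ≡ 745 · 939 ≡ 746 (mod 1321).

746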